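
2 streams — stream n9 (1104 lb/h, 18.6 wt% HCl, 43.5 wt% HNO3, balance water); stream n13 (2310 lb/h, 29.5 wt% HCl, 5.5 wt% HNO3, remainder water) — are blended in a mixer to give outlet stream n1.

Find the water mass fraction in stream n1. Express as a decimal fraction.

0.562

Total flow out = 1104 + 2310 = 3414 lb/h.
water in = 1104×0.379 + 2310×0.650 = 1919.9 lb/h.
water mass fraction in n1 = 1919.9/3414 = 0.562.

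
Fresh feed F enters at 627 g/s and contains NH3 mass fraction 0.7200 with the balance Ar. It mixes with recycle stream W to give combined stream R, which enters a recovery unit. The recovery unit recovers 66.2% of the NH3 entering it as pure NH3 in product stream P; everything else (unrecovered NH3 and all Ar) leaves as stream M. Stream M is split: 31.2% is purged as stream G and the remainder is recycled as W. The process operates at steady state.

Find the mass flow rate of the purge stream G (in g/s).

237.6 g/s

Ar enters only via F and leaves only via the purge: 627×0.280 = 0.312×(Ar in M), and the recovery unit passes all Ar, so Ar in R = Ar in M = 562.69 g/s.
NH3 in R: m_A = 627×0.720 + (1−0.312)·(1−0.662)·m_A, so m_A = 451.44/0.7675 = 588.23 g/s.
M = (1−0.662)×588.23 + 562.69 = 761.51 g/s.
Purge G = 0.312×761.51 = 237.59 g/s.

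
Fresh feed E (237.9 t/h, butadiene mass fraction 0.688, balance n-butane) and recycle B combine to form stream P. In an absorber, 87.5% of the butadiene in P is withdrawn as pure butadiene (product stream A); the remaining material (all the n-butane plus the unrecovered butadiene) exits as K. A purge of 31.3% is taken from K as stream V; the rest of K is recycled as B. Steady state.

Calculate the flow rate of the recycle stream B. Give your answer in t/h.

178.3 t/h

n-butane enters only via E and leaves only via the purge: 237.9×0.312 = 0.313×(n-butane in K), and the absorber passes all n-butane, so n-butane in P = n-butane in K = 237.14 t/h.
butadiene in P: m_A = 237.9×0.688 + (1−0.313)·(1−0.875)·m_A, so m_A = 163.68/0.9141 = 179.05 t/h.
K = (1−0.875)×179.05 + 237.14 = 259.52 t/h.
Recycle B = (1−0.313)×259.52 = 178.29 t/h.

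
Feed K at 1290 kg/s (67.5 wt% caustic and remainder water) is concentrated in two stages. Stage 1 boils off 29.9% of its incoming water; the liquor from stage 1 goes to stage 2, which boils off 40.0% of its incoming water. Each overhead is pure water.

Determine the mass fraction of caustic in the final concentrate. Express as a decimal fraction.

0.8316

water in feed = 1290×0.325 = 419.25 kg/s.
After stage 1: water left = (1−0.299)×419.25 = 293.89; stream total = 1164.6 kg/s.
After stage 2: water left = (1−0.400)×293.89 = 176.34; final concentrate = 1047.1 kg/s.
caustic fraction = 870.75/1047.1 = 0.8316.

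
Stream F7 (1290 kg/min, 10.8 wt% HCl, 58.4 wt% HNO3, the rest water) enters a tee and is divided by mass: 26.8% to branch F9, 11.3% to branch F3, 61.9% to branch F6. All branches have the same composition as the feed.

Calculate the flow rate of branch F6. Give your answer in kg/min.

Branch F6 flow = 0.619×1290 = 798.51 kg/min.

798.5 kg/min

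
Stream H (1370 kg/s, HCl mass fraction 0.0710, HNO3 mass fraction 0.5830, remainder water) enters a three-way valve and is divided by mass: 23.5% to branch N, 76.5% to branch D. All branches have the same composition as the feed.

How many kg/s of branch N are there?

Branch N flow = 0.235×1370 = 321.95 kg/s.

321.9 kg/s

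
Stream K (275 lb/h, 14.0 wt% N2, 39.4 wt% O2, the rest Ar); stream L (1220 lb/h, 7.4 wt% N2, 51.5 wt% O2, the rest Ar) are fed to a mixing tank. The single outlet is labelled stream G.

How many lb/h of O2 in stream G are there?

O2 out = O2 in = 275×0.394 + 1220×0.515 = 736.65 lb/h.

736.7 lb/h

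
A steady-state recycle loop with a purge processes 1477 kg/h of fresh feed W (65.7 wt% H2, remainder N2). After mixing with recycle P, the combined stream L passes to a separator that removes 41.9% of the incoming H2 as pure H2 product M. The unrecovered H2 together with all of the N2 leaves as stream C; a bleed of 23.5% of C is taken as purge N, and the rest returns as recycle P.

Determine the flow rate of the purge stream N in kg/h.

N2 enters only via W and leaves only via the purge: 1477×0.343 = 0.235×(N2 in C), and the separator passes all N2, so N2 in L = N2 in C = 2155.8 kg/h.
H2 in L: m_A = 1477×0.657 + (1−0.235)·(1−0.419)·m_A, so m_A = 970.39/0.5555 = 1746.8 kg/h.
C = (1−0.419)×1746.8 + 2155.8 = 3170.7 kg/h.
Purge N = 0.235×3170.7 = 745.11 kg/h.

745.1 kg/h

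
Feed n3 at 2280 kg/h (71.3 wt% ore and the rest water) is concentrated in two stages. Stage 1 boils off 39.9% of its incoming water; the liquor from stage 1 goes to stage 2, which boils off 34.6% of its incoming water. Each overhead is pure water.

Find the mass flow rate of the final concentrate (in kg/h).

water in feed = 2280×0.287 = 654.36 kg/h.
After stage 1: water left = (1−0.399)×654.36 = 393.27; stream total = 2018.9 kg/h.
After stage 2: water left = (1−0.346)×393.27 = 257.2; final concentrate = 1882.8 kg/h.

1883 kg/h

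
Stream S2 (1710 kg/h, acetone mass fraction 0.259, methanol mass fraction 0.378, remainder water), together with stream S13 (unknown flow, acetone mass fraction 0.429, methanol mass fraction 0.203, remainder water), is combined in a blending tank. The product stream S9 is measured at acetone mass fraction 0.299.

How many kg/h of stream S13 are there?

Let S13 be the unknown flow. Total out = 1710 + S13.
acetone balance: 442.89 + 0.429·S13 = 0.299·(1710 + S13)
(0.429 − 0.299)·S13 = 0.299×1710 − 442.89 = 68.4
S13 = 68.4 / 0.130 = 526.15 kg/h

526.2 kg/h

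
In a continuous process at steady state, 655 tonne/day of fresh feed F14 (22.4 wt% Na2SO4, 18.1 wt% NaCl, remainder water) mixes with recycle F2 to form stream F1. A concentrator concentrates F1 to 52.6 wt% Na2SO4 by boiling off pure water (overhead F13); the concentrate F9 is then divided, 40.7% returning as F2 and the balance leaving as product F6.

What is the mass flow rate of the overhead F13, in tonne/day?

376.1 tonne/day

Overall Na2SO4 balance (none leaves overhead): Na2SO4 in fresh feed = Na2SO4 in product, i.e. 655×0.224 = (1−0.407)·F9·0.526.
F9 = 146.72/(0.526×0.593) = 470.38 tonne/day.
Recycle F2 = 0.407×470.38 = 191.44 tonne/day.
Combined feed F1 = 655 + 191.44 = 846.44 tonne/day.
Overhead F13 = F1 − F9 = 846.44 − 470.38 = 376.06 tonne/day.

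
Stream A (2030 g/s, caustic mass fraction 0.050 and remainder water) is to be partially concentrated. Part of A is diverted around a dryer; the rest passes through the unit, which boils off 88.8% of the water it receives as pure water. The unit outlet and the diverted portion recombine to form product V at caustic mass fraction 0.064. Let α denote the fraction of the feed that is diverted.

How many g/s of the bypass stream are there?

All 2030×0.050 = 101.5 g/s of caustic reaches V, so V = 101.5/0.064 = 1585.9 g/s and vapour = 444.06 g/s.
The evaporator receives (1−α)·2030 of feed at 0.950 water and removes 0.888 of that water:
0.888×0.950×(1−α)×2030 = 444.06
(1−α) = 444.06/1712.5 = 0.2593;  α = 0.7407.
Bypass flow = 0.7407×2030 = 1503.6 g/s.

1504 g/s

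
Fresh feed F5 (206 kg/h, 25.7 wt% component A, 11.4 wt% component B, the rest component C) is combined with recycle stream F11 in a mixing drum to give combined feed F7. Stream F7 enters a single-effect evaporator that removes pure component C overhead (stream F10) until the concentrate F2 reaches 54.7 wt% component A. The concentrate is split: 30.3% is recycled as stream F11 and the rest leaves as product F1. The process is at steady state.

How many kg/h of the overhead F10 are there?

109.2 kg/h

Overall component A balance (none leaves overhead): component A in fresh feed = component A in product, i.e. 206×0.257 = (1−0.303)·F2·0.547.
F2 = 52.942/(0.547×0.697) = 138.86 kg/h.
Recycle F11 = 0.303×138.86 = 42.075 kg/h.
Combined feed F7 = 206 + 42.075 = 248.07 kg/h.
Overhead F10 = F7 − F2 = 248.07 − 138.86 = 109.21 kg/h.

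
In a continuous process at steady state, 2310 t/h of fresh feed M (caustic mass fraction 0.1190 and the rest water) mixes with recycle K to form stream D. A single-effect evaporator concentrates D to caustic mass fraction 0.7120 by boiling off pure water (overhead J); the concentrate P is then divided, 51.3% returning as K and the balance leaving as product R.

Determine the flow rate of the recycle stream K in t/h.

Overall caustic balance (none leaves overhead): caustic in fresh feed = caustic in product, i.e. 2310×0.119 = (1−0.513)·P·0.712.
P = 274.89/(0.712×0.487) = 792.78 t/h.
Recycle K = 0.513×792.78 = 406.69 t/h.

406.7 t/h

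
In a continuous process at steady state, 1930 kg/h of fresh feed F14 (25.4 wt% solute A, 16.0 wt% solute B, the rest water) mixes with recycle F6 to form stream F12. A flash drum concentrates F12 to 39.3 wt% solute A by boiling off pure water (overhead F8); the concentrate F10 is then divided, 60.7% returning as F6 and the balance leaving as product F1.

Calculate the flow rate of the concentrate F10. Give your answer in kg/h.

Overall solute A balance (none leaves overhead): solute A in fresh feed = solute A in product, i.e. 1930×0.254 = (1−0.607)·F10·0.393.
F10 = 490.22/(0.393×0.393) = 3174 kg/h.

3174 kg/h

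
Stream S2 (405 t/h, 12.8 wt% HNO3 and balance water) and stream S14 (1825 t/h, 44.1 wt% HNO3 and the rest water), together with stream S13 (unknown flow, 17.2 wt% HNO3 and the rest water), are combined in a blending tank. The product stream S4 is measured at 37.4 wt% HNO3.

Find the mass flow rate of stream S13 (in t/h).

Let S13 be the unknown flow. Total out = 2230 + S13.
HNO3 balance: 856.67 + 0.172·S13 = 0.374·(2230 + S13)
(0.172 − 0.374)·S13 = 0.374×2230 − 856.67 = -22.645
S13 = -22.645 / -0.202 = 112.1 t/h

112.1 t/h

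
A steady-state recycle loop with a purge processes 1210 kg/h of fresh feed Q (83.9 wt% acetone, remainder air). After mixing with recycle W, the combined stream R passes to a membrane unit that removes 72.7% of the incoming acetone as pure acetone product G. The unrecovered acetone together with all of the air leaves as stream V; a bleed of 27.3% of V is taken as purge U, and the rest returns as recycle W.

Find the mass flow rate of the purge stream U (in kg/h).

air enters only via Q and leaves only via the purge: 1210×0.161 = 0.273×(air in V), and the membrane unit passes all air, so air in R = air in V = 713.59 kg/h.
acetone in R: m_A = 1210×0.839 + (1−0.273)·(1−0.727)·m_A, so m_A = 1015.2/0.8015 = 1266.6 kg/h.
V = (1−0.727)×1266.6 + 713.59 = 1059.4 kg/h.
Purge U = 0.273×1059.4 = 289.21 kg/h.

289.2 kg/h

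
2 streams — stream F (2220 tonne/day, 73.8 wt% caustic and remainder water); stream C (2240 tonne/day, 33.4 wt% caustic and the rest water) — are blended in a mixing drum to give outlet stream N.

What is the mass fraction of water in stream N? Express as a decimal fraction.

0.4649

Total flow out = 2220 + 2240 = 4460 tonne/day.
water in = 2220×0.262 + 2240×0.666 = 2073.5 tonne/day.
water mass fraction in N = 2073.5/4460 = 0.4649.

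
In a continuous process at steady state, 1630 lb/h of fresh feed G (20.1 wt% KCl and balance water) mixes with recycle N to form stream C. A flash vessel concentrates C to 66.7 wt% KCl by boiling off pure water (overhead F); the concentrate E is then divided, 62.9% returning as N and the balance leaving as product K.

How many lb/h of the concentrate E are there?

1324 lb/h

Overall KCl balance (none leaves overhead): KCl in fresh feed = KCl in product, i.e. 1630×0.201 = (1−0.629)·E·0.667.
E = 327.63/(0.667×0.371) = 1324 lb/h.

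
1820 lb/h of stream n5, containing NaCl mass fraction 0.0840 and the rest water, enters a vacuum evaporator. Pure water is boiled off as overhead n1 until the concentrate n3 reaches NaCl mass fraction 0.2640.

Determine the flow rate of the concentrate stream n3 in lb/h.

NaCl is conserved: 1820×0.084 = 152.88 lb/h all reports to the concentrate.
Concentrate = 152.88/(target fraction) = 579.09 lb/h.

579.1 lb/h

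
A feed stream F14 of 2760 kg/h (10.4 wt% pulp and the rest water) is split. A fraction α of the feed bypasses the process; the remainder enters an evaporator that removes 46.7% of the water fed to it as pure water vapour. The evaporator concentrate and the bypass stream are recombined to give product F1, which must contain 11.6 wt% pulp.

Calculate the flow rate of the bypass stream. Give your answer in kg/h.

2078 kg/h

All 2760×0.104 = 287.04 kg/h of pulp reaches F1, so F1 = 287.04/0.116 = 2474.5 kg/h and vapour = 285.52 kg/h.
The evaporator receives (1−α)·2760 of feed at 0.896 water and removes 0.467 of that water:
0.467×0.896×(1−α)×2760 = 285.52
(1−α) = 285.52/1154.9 = 0.2472;  α = 0.7528.
Bypass flow = 0.7528×2760 = 2077.6 kg/h.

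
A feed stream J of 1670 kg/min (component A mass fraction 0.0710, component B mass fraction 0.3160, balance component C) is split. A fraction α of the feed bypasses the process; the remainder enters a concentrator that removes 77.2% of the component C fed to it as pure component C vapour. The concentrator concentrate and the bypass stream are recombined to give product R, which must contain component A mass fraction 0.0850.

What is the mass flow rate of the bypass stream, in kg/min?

All 1670×0.071 = 118.57 kg/min of component A reaches R, so R = 118.57/0.085 = 1394.9 kg/min and vapour = 275.06 kg/min.
The evaporator receives (1−α)·1670 of feed at 0.613 component C and removes 0.772 of that component C:
0.772×0.613×(1−α)×1670 = 275.06
(1−α) = 275.06/790.3 = 0.3480;  α = 0.6520.
Bypass flow = 0.6520×1670 = 1088.8 kg/min.

1089 kg/min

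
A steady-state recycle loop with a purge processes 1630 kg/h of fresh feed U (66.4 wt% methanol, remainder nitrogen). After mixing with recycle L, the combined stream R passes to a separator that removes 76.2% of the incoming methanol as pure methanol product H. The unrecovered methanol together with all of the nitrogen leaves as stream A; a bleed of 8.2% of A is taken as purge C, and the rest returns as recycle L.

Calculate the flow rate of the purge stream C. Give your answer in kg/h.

574.7 kg/h

nitrogen enters only via U and leaves only via the purge: 1630×0.336 = 0.082×(nitrogen in A), and the separator passes all nitrogen, so nitrogen in R = nitrogen in A = 6679 kg/h.
methanol in R: m_A = 1630×0.664 + (1−0.082)·(1−0.762)·m_A, so m_A = 1082.3/0.7815 = 1384.9 kg/h.
A = (1−0.762)×1384.9 + 6679 = 7008.6 kg/h.
Purge C = 0.082×7008.6 = 574.71 kg/h.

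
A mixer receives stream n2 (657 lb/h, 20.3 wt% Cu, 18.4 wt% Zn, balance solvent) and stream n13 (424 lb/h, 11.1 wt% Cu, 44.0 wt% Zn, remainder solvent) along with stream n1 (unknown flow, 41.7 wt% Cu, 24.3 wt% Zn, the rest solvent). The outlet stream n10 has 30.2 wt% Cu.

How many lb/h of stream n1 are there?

1270 lb/h

Let n1 be the unknown flow. Total out = 1081 + n1.
Cu balance: 180.44 + 0.417·n1 = 0.302·(1081 + n1)
(0.417 − 0.302)·n1 = 0.302×1081 − 180.44 = 146.03
n1 = 146.03 / 0.115 = 1269.8 lb/h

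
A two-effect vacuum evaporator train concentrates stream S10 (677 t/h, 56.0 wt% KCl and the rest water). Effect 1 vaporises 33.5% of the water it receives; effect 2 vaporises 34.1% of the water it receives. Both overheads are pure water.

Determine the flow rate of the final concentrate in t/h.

water in feed = 677×0.440 = 297.88 t/h.
After stage 1: water left = (1−0.335)×297.88 = 198.09; stream total = 577.21 t/h.
After stage 2: water left = (1−0.341)×198.09 = 130.54; final concentrate = 509.66 t/h.

509.7 t/h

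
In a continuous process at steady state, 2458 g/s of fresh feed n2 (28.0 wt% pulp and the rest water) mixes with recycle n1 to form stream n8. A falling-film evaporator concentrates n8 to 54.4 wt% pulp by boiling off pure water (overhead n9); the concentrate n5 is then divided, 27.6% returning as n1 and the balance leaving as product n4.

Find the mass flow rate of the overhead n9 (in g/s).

Overall pulp balance (none leaves overhead): pulp in fresh feed = pulp in product, i.e. 2458×0.280 = (1−0.276)·n5·0.544.
n5 = 688.24/(0.544×0.724) = 1747.4 g/s.
Recycle n1 = 0.276×1747.4 = 482.29 g/s.
Combined feed n8 = 2458 + 482.29 = 2940.3 g/s.
Overhead n9 = n8 − n5 = 2940.3 − 1747.4 = 1192.9 g/s.

1193 g/s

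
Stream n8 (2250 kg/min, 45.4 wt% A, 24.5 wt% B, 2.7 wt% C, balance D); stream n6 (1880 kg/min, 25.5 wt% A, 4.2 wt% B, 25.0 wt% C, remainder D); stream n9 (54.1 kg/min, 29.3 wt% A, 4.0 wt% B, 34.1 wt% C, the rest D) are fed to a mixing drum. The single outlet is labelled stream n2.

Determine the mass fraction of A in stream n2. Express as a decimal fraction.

0.363

Total flow out = 2250 + 1880 + 54.1 = 4184.1 kg/min.
A in = 2250×0.454 + 1880×0.255 + 54.1×0.293 = 1516.8 kg/min.
A mass fraction in n2 = 1516.8/4184.1 = 0.363.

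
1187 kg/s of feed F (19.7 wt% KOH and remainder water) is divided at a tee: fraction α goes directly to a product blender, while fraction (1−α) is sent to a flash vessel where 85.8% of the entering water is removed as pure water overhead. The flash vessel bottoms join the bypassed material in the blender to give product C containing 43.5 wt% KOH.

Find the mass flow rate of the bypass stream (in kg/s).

All 1187×0.197 = 233.84 kg/s of KOH reaches C, so C = 233.84/0.435 = 537.56 kg/s and vapour = 649.44 kg/s.
The evaporator receives (1−α)·1187 of feed at 0.803 water and removes 0.858 of that water:
0.858×0.803×(1−α)×1187 = 649.44
(1−α) = 649.44/817.81 = 0.7941;  α = 0.2059.
Bypass flow = 0.2059×1187 = 244.38 kg/s.

244.4 kg/s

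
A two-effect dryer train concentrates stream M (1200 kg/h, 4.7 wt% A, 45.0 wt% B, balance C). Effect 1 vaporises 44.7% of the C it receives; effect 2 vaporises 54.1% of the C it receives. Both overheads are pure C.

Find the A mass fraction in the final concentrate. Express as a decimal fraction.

0.075

C in feed = 1200×0.503 = 603.6 kg/h.
After stage 1: C left = (1−0.447)×603.6 = 333.79; stream total = 930.19 kg/h.
After stage 2: C left = (1−0.541)×333.79 = 153.21; final concentrate = 749.61 kg/h.
A fraction = 56.4/749.61 = 0.075.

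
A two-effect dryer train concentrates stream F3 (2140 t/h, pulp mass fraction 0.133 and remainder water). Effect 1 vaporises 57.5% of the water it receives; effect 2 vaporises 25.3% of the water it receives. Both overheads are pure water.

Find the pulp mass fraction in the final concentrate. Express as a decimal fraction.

water in feed = 2140×0.867 = 1855.4 t/h.
After stage 1: water left = (1−0.575)×1855.4 = 788.54; stream total = 1073.2 t/h.
After stage 2: water left = (1−0.253)×788.54 = 589.04; final concentrate = 873.66 t/h.
pulp fraction = 284.62/873.66 = 0.326.

0.326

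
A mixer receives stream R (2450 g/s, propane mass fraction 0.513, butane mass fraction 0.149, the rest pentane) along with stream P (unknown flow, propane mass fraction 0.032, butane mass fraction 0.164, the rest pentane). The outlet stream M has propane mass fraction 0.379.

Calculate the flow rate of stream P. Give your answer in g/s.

946.1 g/s

Let P be the unknown flow. Total out = 2450 + P.
propane balance: 1256.9 + 0.032·P = 0.379·(2450 + P)
(0.032 − 0.379)·P = 0.379×2450 − 1256.9 = -328.3
P = -328.3 / -0.347 = 946.11 g/s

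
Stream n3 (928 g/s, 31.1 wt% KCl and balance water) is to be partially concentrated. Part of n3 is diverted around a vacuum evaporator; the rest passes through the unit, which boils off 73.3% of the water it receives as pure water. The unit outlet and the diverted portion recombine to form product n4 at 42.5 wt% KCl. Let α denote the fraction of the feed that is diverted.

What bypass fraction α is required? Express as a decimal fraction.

0.469

All 928×0.311 = 288.61 g/s of KCl reaches n4, so n4 = 288.61/0.425 = 679.08 g/s and vapour = 248.92 g/s.
The evaporator receives (1−α)·928 of feed at 0.689 water and removes 0.733 of that water:
0.733×0.689×(1−α)×928 = 248.92
(1−α) = 248.92/468.67 = 0.5311;  α = 0.4689.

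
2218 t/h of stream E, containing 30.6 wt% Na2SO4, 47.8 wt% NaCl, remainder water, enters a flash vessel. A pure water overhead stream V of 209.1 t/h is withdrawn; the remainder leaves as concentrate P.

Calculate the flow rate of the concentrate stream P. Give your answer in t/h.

Concentrate = 2218 − 209.1 = 2008.9 t/h.

2009 t/h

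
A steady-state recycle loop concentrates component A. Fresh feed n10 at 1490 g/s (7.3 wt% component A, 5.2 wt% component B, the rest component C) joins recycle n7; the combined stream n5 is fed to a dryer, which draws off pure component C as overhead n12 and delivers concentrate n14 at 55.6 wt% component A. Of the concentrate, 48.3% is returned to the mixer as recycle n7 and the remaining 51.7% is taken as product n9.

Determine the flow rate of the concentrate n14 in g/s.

Overall component A balance (none leaves overhead): component A in fresh feed = component A in product, i.e. 1490×0.073 = (1−0.483)·n14·0.556.
n14 = 108.77/(0.556×0.517) = 378.39 g/s.

378.4 g/s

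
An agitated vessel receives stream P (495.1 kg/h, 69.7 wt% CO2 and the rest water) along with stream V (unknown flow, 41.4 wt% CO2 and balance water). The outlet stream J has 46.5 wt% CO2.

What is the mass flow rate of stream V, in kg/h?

Let V be the unknown flow. Total out = 495.1 + V.
CO2 balance: 345.08 + 0.414·V = 0.465·(495.1 + V)
(0.414 − 0.465)·V = 0.465×495.1 − 345.08 = -114.86
V = -114.86 / -0.051 = 2252.2 kg/h

2252 kg/h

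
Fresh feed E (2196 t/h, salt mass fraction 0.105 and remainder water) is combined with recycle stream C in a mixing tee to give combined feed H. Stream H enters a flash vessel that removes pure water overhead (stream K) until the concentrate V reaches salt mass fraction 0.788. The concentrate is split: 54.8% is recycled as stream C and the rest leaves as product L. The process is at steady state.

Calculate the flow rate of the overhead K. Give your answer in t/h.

Overall salt balance (none leaves overhead): salt in fresh feed = salt in product, i.e. 2196×0.105 = (1−0.548)·V·0.788.
V = 230.58/(0.788×0.452) = 647.38 t/h.
Recycle C = 0.548×647.38 = 354.76 t/h.
Combined feed H = 2196 + 354.76 = 2550.8 t/h.
Overhead K = H − V = 2550.8 − 647.38 = 1903.4 t/h.

1903 t/h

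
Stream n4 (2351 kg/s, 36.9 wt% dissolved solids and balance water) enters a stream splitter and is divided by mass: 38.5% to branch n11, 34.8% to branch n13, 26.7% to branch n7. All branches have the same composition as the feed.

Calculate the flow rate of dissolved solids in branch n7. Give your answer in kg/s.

Branch n7 total = 0.267×2351 = 627.72 kg/s.
dissolved solids in n7 = 0.369×627.72 = 231.63 kg/s.

231.6 kg/s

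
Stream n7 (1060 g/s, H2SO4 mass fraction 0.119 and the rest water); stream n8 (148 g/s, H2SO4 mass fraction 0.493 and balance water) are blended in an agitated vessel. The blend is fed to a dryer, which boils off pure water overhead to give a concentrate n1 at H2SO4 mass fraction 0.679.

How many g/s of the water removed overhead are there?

914.8 g/s

H2SO4 entering = 1060×0.119 + 148×0.493 = 199.1 g/s.
All H2SO4 reports to n1, so n1 = 199.1/0.679 = 293.23 g/s.
Total feed = 1208 g/s; overhead = 1208 − 293.23 = 914.77 g/s.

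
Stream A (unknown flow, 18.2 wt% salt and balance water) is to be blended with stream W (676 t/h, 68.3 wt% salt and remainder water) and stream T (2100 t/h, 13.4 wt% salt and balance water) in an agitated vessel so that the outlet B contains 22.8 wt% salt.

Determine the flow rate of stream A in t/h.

Let A be the unknown flow. Total out = 2776 + A.
salt balance: 743.11 + 0.182·A = 0.228·(2776 + A)
(0.182 − 0.228)·A = 0.228×2776 − 743.11 = -110.18
A = -110.18 / -0.046 = 2395.2 t/h

2395 t/h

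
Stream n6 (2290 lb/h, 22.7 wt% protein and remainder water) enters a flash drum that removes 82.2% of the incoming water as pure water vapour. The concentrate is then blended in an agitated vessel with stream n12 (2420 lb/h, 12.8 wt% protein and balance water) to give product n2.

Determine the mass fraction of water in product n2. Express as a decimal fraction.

0.745

Vapour removed = 0.822×0.773×2290 = 1455.1 lb/h; concentrate = 834.92 lb/h.
water reaching the mixer = 315.09 (from concentrate) + 2420×0.872 = 2425.3 lb/h.
Product flow = 834.92 + 2420 = 3254.9 lb/h; water fraction = 0.745.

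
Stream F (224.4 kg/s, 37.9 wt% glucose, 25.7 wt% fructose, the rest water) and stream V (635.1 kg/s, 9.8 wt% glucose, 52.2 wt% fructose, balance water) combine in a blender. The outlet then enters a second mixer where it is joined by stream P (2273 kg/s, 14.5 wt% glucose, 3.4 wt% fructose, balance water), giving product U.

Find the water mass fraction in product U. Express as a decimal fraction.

0.699

Overall, product flow = 3132.5 kg/s.
water in = 224.4×0.364 + 635.1×0.380 + 2273×0.821 = 2189.2 kg/s.
water fraction in U = 0.699.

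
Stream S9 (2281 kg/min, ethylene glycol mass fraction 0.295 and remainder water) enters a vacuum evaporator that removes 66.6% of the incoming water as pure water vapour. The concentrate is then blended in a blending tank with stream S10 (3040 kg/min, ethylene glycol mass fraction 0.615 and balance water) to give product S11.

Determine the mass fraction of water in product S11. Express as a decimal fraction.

Vapour removed = 0.666×0.705×2281 = 1071 kg/min; concentrate = 1210 kg/min.
water reaching the mixer = 537.11 (from concentrate) + 3040×0.385 = 1707.5 kg/min.
Product flow = 1210 + 3040 = 4250 kg/min; water fraction = 0.402.

0.402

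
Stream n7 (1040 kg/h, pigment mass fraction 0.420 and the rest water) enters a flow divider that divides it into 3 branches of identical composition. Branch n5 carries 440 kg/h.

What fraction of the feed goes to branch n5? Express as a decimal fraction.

Fraction to n5 = 440/1040 = 0.4231.

0.423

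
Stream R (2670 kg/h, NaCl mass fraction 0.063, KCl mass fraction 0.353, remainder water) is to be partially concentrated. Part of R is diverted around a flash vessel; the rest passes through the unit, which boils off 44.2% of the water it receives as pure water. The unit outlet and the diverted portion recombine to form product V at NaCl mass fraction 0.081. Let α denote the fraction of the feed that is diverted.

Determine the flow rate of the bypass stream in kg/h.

All 2670×0.063 = 168.21 kg/h of NaCl reaches V, so V = 168.21/0.081 = 2076.7 kg/h and vapour = 593.33 kg/h.
The evaporator receives (1−α)·2670 of feed at 0.584 water and removes 0.442 of that water:
0.442×0.584×(1−α)×2670 = 593.33
(1−α) = 593.33/689.2 = 0.8609;  α = 0.1391.
Bypass flow = 0.1391×2670 = 371.4 kg/h.

371.4 kg/h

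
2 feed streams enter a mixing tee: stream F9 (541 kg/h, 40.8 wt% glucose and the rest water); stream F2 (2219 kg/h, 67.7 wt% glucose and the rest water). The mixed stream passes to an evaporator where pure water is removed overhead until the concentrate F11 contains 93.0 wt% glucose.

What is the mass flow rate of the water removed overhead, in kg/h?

glucose entering = 541×0.408 + 2219×0.677 = 1723 kg/h.
All glucose reports to F11, so F11 = 1723/0.930 = 1852.7 kg/h.
Total feed = 2760 kg/h; overhead = 2760 − 1852.7 = 907.32 kg/h.

907.3 kg/h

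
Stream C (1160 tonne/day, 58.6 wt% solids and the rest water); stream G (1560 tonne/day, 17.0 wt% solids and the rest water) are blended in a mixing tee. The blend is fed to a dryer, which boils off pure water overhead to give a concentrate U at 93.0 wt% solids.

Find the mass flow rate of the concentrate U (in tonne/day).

solids entering = 1160×0.586 + 1560×0.170 = 944.96 tonne/day.
All solids reports to U, so U = 944.96/0.930 = 1016.1 tonne/day.

1016 tonne/day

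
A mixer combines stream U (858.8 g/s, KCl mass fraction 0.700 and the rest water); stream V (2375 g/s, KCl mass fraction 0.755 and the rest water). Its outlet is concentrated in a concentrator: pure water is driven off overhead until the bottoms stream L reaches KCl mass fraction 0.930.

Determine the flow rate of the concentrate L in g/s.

2574 g/s

KCl entering = 858.8×0.700 + 2375×0.755 = 2394.3 g/s.
All KCl reports to L, so L = 2394.3/0.930 = 2574.5 g/s.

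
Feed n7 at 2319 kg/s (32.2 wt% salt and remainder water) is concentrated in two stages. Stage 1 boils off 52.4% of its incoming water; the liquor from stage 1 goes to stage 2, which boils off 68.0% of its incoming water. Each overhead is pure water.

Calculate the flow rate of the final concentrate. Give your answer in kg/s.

water in feed = 2319×0.678 = 1572.3 kg/s.
After stage 1: water left = (1−0.524)×1572.3 = 748.41; stream total = 1495.1 kg/s.
After stage 2: water left = (1−0.680)×748.41 = 239.49; final concentrate = 986.21 kg/s.

986.2 kg/s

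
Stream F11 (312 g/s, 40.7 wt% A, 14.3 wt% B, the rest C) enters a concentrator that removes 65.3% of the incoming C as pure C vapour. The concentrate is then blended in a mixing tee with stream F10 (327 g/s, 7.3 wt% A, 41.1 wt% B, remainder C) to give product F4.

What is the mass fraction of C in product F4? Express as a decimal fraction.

Vapour removed = 0.653×0.450×312 = 91.681 g/s; concentrate = 220.32 g/s.
C reaching the mixer = 48.719 (from concentrate) + 327×0.516 = 217.45 g/s.
Product flow = 220.32 + 327 = 547.32 g/s; C fraction = 0.397.

0.397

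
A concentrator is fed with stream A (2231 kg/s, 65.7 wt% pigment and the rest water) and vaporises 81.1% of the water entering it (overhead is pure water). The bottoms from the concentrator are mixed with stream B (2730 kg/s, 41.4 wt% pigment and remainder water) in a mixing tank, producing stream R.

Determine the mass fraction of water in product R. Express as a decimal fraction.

Vapour removed = 0.811×0.343×2231 = 620.6 kg/s; concentrate = 1610.4 kg/s.
water reaching the mixer = 144.63 (from concentrate) + 2730×0.586 = 1744.4 kg/s.
Product flow = 1610.4 + 2730 = 4340.4 kg/s; water fraction = 0.4019.

0.4019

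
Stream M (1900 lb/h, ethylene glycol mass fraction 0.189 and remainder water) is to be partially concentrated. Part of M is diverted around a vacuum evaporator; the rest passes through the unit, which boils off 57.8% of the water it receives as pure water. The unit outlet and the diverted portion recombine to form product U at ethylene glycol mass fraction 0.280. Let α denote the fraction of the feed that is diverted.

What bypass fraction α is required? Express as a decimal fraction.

All 1900×0.189 = 359.1 lb/h of ethylene glycol reaches U, so U = 359.1/0.280 = 1282.5 lb/h and vapour = 617.5 lb/h.
The evaporator receives (1−α)·1900 of feed at 0.811 water and removes 0.578 of that water:
0.578×0.811×(1−α)×1900 = 617.5
(1−α) = 617.5/890.64 = 0.6933;  α = 0.3067.

0.307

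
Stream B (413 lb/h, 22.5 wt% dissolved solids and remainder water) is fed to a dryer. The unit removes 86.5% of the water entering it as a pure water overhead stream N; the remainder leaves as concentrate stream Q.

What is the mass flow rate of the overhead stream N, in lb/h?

water entering = 413×0.775 = 320.07 lb/h; overhead removed = 0.865×320.07 = 276.86 lb/h.

276.9 lb/h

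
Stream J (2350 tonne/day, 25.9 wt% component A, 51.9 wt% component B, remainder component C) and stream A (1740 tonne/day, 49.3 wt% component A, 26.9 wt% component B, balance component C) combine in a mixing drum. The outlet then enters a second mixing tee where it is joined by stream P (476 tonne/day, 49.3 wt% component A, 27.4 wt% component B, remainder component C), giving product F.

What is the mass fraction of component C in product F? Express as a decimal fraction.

Overall, product flow = 4566 tonne/day.
component C in = 2350×0.222 + 1740×0.238 + 476×0.233 = 1046.7 tonne/day.
component C fraction in F = 0.229.

0.229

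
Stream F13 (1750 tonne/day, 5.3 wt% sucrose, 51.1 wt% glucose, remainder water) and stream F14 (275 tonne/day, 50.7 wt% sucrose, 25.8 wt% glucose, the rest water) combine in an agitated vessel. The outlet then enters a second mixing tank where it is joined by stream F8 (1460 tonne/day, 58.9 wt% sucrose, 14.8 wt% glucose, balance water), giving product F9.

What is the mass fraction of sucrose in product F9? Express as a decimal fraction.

0.313

Overall, product flow = 3485 tonne/day.
sucrose in = 1750×0.053 + 275×0.507 + 1460×0.589 = 1092.1 tonne/day.
sucrose fraction in F9 = 0.313.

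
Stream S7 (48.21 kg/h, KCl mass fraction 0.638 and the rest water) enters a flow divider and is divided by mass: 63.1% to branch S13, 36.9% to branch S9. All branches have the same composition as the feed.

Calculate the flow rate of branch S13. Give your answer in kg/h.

30.42 kg/h

Branch S13 flow = 0.631×48.21 = 30.421 kg/h.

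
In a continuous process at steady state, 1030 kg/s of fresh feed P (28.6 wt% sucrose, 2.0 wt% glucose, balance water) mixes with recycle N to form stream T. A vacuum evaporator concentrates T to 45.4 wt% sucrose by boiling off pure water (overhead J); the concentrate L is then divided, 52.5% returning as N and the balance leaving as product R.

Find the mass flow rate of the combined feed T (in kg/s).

1747 kg/s

Overall sucrose balance (none leaves overhead): sucrose in fresh feed = sucrose in product, i.e. 1030×0.286 = (1−0.525)·L·0.454.
L = 294.58/(0.454×0.475) = 1366 kg/s.
Recycle N = 0.525×1366 = 717.16 kg/s.
Combined feed T = 1030 + 717.16 = 1747.2 kg/s.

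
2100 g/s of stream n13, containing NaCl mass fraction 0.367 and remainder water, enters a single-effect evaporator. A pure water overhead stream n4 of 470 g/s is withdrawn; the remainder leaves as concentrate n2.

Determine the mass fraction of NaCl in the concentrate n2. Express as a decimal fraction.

NaCl is not removed: 2100×0.367 = 770.7 g/s of NaCl enters n2.
Concentrate = 2100 − 470 = 1630 g/s.
Mass fraction = 770.7/1630 = 0.473.

0.473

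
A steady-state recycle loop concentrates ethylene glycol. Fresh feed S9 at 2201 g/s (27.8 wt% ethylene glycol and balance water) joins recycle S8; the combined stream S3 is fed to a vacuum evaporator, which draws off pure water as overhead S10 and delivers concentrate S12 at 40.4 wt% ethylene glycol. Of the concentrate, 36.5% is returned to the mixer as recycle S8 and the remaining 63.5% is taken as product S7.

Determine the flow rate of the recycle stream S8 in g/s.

870.6 g/s

Overall ethylene glycol balance (none leaves overhead): ethylene glycol in fresh feed = ethylene glycol in product, i.e. 2201×0.278 = (1−0.365)·S12·0.404.
S12 = 611.88/(0.404×0.635) = 2385.1 g/s.
Recycle S8 = 0.365×2385.1 = 870.57 g/s.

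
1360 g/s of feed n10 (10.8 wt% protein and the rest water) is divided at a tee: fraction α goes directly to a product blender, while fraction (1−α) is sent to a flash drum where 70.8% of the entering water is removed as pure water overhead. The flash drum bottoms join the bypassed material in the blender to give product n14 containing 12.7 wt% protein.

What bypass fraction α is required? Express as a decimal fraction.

0.763

All 1360×0.108 = 146.88 g/s of protein reaches n14, so n14 = 146.88/0.127 = 1156.5 g/s and vapour = 203.46 g/s.
The evaporator receives (1−α)·1360 of feed at 0.892 water and removes 0.708 of that water:
0.708×0.892×(1−α)×1360 = 203.46
(1−α) = 203.46/858.89 = 0.2369;  α = 0.7631.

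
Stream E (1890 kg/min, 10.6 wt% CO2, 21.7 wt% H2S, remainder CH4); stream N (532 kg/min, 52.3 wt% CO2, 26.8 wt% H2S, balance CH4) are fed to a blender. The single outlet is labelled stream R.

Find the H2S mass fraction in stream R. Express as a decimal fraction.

0.228

Total flow out = 1890 + 532 = 2422 kg/min.
H2S in = 1890×0.217 + 532×0.268 = 552.71 kg/min.
H2S mass fraction in R = 552.71/2422 = 0.228.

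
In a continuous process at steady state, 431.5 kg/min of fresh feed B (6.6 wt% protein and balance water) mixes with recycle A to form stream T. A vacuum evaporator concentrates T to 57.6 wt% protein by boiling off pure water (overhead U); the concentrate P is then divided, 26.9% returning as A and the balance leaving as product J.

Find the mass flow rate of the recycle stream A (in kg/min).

18.19 kg/min

Overall protein balance (none leaves overhead): protein in fresh feed = protein in product, i.e. 431.5×0.066 = (1−0.269)·P·0.576.
P = 28.479/(0.576×0.731) = 67.637 kg/min.
Recycle A = 0.269×67.637 = 18.194 kg/min.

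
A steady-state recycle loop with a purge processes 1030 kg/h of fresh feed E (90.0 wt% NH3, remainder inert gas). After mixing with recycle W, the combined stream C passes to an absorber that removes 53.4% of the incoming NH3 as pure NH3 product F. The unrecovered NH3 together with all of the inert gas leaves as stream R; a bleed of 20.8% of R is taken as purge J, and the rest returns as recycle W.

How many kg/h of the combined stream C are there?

inert gas enters only via E and leaves only via the purge: 1030×0.100 = 0.208×(inert gas in R), and the absorber passes all inert gas, so inert gas in C = inert gas in R = 495.19 kg/h.
NH3 in C: m_A = 1030×0.900 + (1−0.208)·(1−0.534)·m_A, so m_A = 927/0.6309 = 1469.3 kg/h.
C = 1469.3 + 495.19 = 1964.5 kg/h.

1964 kg/h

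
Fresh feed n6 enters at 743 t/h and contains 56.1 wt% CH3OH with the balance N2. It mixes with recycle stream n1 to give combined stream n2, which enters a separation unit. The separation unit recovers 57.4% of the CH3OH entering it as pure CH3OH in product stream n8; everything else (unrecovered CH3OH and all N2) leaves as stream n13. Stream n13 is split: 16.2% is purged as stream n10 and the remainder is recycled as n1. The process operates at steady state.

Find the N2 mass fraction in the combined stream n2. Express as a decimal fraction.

0.7565

N2 enters only via n6 and leaves only via the purge: 743×0.439 = 0.162×(N2 in n13), and the separation unit passes all N2, so N2 in n2 = N2 in n13 = 2013.4 t/h.
CH3OH in n2: m_A = 743×0.561 + (1−0.162)·(1−0.574)·m_A, so m_A = 416.82/0.6430 = 648.24 t/h.
n2 = 648.24 + 2013.4 = 2661.7 t/h.
N2 fraction in n2 = 2013.4/2661.7 = 0.7565.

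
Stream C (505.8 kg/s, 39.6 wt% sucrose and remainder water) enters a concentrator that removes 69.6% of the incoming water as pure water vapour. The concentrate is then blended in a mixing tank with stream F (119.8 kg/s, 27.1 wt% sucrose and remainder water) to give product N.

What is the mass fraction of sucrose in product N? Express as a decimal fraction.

0.564

Vapour removed = 0.696×0.604×505.8 = 212.63 kg/s; concentrate = 293.17 kg/s.
sucrose reaching the mixer = 200.3 (from concentrate) + 119.8×0.271 = 232.76 kg/s.
Product flow = 293.17 + 119.8 = 412.97 kg/s; sucrose fraction = 0.564.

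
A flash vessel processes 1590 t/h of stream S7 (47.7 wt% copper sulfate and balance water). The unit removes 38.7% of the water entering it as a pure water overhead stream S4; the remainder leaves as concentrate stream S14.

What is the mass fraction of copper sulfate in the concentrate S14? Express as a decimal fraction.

copper sulfate is not removed: 1590×0.477 = 758.43 t/h of copper sulfate enters S14.
water entering = 1590×0.523 = 831.57 t/h; overhead removed = 0.387×831.57 = 321.82 t/h.
Concentrate = 1590 − 321.82 = 1268.2 t/h.
Mass fraction = 758.43/1268.2 = 0.5980.

0.5980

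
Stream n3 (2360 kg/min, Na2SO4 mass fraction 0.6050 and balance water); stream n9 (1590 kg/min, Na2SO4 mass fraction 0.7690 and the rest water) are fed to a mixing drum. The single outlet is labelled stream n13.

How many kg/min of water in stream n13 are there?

water out = water in = 2360×0.395 + 1590×0.231 = 1299.5 kg/min.

1299 kg/min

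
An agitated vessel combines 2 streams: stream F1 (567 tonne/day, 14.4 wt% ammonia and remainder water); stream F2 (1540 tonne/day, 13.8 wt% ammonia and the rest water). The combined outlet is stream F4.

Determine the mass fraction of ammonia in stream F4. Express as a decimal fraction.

0.140

Total flow out = 567 + 1540 = 2107 tonne/day.
ammonia in = 567×0.144 + 1540×0.138 = 294.17 tonne/day.
ammonia mass fraction in F4 = 294.17/2107 = 0.140.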